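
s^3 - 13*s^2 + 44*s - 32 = (s - 8)*(s - 4)*(s - 1)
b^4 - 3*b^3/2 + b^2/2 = b^2*(b - 1)*(b - 1/2)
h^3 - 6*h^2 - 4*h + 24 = (h - 6)*(h - 2)*(h + 2)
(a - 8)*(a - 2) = a^2 - 10*a + 16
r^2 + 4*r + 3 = (r + 1)*(r + 3)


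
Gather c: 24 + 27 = 51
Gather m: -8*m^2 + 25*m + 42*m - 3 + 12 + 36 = -8*m^2 + 67*m + 45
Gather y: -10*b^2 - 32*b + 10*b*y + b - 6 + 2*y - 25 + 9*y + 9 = -10*b^2 - 31*b + y*(10*b + 11) - 22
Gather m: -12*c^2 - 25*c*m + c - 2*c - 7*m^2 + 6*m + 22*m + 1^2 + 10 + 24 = -12*c^2 - c - 7*m^2 + m*(28 - 25*c) + 35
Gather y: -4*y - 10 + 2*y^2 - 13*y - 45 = 2*y^2 - 17*y - 55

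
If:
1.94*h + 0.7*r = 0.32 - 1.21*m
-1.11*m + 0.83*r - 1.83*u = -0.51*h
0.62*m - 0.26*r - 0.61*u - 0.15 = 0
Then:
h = -43.3602393476189*u - 3.43973947117591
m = 29.7861404313905*u + 2.56906837999082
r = 68.6823348748544*u + 5.54931690613196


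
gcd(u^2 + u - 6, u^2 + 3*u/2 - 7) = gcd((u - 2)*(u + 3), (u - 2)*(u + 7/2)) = u - 2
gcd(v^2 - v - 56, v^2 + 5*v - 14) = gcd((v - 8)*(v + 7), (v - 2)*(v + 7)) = v + 7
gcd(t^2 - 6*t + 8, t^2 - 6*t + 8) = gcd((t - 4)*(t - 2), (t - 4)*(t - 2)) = t^2 - 6*t + 8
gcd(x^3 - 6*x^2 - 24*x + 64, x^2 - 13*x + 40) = x - 8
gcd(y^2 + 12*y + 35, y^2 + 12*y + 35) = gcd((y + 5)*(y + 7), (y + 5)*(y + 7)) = y^2 + 12*y + 35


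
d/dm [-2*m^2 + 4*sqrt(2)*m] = -4*m + 4*sqrt(2)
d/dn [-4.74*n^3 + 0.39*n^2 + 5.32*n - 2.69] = -14.22*n^2 + 0.78*n + 5.32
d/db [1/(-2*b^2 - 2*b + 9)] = 2*(2*b + 1)/(2*b^2 + 2*b - 9)^2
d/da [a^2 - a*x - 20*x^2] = 2*a - x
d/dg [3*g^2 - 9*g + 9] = 6*g - 9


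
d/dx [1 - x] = -1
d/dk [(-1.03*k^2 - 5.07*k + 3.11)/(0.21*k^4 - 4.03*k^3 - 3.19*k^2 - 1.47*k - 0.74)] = (0.4326*k^5 - 0.956799999999999*k^4 - 43.4766*k^3 + 22.9407*k^2 + 21.3662*k + 8.3235)/(0.0441*k^8 - 1.6926*k^7 + 14.9011*k^6 + 25.094*k^5 + 21.7135*k^4 + 15.343*k^3 + 6.8821*k^2 + 2.1756*k + 0.5476)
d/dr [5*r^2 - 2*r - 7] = 10*r - 2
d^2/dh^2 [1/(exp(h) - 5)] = (exp(h) + 5)*exp(h)/(exp(h) - 5)^3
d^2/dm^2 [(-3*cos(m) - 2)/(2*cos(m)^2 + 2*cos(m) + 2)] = (27*(1 - cos(2*m))^2*cos(m) + 5*(1 - cos(2*m))^2 - 32*cos(m) - 22*cos(2*m) + 6*cos(3*m) - 6*cos(5*m) - 18)/(2*cos(m) + cos(2*m) + 3)^3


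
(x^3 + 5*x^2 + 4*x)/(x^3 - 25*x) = (x^2 + 5*x + 4)/(x^2 - 25)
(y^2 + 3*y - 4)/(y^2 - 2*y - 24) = (y - 1)/(y - 6)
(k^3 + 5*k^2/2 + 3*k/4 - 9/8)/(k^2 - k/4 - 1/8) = (4*k^2 + 12*k + 9)/(4*k + 1)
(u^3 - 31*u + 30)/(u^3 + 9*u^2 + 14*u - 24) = (u - 5)/(u + 4)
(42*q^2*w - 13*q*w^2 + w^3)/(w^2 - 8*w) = (42*q^2 - 13*q*w + w^2)/(w - 8)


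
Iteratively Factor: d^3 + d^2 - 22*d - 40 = (d - 5)*(d^2 + 6*d + 8) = (d - 5)*(d + 2)*(d + 4)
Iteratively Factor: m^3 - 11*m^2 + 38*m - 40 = (m - 2)*(m^2 - 9*m + 20) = (m - 4)*(m - 2)*(m - 5)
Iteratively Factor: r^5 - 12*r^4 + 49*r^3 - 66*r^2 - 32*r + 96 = (r - 4)*(r^4 - 8*r^3 + 17*r^2 + 2*r - 24) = (r - 4)*(r - 3)*(r^3 - 5*r^2 + 2*r + 8) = (r - 4)*(r - 3)*(r + 1)*(r^2 - 6*r + 8) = (r - 4)*(r - 3)*(r - 2)*(r + 1)*(r - 4)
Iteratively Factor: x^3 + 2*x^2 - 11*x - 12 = (x - 3)*(x^2 + 5*x + 4) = (x - 3)*(x + 1)*(x + 4)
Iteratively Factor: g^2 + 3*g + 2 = (g + 1)*(g + 2)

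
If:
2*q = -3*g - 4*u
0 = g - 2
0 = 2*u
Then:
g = 2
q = -3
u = 0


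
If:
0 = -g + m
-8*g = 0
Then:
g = 0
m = 0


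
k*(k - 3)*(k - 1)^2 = k^4 - 5*k^3 + 7*k^2 - 3*k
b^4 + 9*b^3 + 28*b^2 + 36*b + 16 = (b + 1)*(b + 2)^2*(b + 4)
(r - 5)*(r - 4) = r^2 - 9*r + 20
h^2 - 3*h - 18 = (h - 6)*(h + 3)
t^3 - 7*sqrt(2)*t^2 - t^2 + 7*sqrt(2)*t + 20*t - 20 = (t - 1)*(t - 5*sqrt(2))*(t - 2*sqrt(2))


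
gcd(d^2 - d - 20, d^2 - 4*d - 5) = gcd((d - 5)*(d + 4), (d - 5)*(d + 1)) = d - 5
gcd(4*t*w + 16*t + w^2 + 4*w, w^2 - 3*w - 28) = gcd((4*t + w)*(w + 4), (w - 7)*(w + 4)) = w + 4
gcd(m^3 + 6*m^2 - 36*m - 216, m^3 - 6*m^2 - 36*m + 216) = m^2 - 36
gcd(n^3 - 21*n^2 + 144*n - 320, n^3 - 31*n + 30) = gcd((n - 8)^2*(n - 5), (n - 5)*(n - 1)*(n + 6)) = n - 5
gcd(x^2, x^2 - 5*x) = x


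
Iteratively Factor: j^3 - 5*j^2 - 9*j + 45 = (j - 5)*(j^2 - 9) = (j - 5)*(j + 3)*(j - 3)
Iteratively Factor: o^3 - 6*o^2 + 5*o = (o)*(o^2 - 6*o + 5) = o*(o - 5)*(o - 1)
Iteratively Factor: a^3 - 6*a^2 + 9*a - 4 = (a - 4)*(a^2 - 2*a + 1) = (a - 4)*(a - 1)*(a - 1)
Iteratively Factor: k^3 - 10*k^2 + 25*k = (k - 5)*(k^2 - 5*k) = (k - 5)^2*(k)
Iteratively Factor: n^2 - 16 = (n + 4)*(n - 4)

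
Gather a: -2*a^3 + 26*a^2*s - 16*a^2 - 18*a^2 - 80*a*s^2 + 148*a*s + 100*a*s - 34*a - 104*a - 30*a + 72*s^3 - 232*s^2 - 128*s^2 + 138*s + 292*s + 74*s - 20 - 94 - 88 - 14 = -2*a^3 + a^2*(26*s - 34) + a*(-80*s^2 + 248*s - 168) + 72*s^3 - 360*s^2 + 504*s - 216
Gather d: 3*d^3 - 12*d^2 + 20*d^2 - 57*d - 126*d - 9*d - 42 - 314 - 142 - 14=3*d^3 + 8*d^2 - 192*d - 512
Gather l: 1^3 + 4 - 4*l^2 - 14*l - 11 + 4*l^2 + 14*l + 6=0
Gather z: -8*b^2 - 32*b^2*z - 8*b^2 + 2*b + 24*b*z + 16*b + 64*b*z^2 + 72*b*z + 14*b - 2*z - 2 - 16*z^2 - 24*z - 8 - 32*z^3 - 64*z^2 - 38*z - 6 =-16*b^2 + 32*b - 32*z^3 + z^2*(64*b - 80) + z*(-32*b^2 + 96*b - 64) - 16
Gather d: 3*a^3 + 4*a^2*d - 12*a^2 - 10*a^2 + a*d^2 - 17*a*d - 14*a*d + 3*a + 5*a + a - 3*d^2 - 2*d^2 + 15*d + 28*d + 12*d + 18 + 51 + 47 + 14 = 3*a^3 - 22*a^2 + 9*a + d^2*(a - 5) + d*(4*a^2 - 31*a + 55) + 130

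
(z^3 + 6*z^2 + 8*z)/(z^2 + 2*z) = z + 4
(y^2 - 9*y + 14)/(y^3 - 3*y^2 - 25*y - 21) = (y - 2)/(y^2 + 4*y + 3)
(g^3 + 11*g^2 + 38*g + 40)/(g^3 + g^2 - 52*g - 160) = (g + 2)/(g - 8)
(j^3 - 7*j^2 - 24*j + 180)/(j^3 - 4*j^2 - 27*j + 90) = (j - 6)/(j - 3)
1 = 1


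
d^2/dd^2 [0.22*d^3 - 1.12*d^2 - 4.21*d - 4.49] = 1.32*d - 2.24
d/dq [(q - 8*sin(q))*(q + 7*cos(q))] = -(q - 8*sin(q))*(7*sin(q) - 1) - (q + 7*cos(q))*(8*cos(q) - 1)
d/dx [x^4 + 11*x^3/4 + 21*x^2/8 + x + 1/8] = 4*x^3 + 33*x^2/4 + 21*x/4 + 1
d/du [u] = 1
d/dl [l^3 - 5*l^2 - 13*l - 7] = 3*l^2 - 10*l - 13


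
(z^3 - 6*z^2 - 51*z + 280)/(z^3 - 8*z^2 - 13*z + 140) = (z^2 - z - 56)/(z^2 - 3*z - 28)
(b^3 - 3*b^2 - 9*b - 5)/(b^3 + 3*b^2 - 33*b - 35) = (b + 1)/(b + 7)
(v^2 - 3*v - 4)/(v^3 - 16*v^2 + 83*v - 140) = (v + 1)/(v^2 - 12*v + 35)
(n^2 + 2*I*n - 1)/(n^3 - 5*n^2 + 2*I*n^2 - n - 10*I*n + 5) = 1/(n - 5)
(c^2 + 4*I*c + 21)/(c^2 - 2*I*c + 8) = (c^2 + 4*I*c + 21)/(c^2 - 2*I*c + 8)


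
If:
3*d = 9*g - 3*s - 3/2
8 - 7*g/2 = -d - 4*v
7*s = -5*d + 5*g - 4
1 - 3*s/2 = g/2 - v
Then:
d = 31/188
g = -1/94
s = -131/188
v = -771/376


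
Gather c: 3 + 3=6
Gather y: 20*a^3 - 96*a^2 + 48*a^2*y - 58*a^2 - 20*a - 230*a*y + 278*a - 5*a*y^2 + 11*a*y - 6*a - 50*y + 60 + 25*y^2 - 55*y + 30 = 20*a^3 - 154*a^2 + 252*a + y^2*(25 - 5*a) + y*(48*a^2 - 219*a - 105) + 90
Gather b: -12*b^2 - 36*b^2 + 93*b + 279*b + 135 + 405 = -48*b^2 + 372*b + 540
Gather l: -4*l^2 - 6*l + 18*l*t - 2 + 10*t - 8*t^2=-4*l^2 + l*(18*t - 6) - 8*t^2 + 10*t - 2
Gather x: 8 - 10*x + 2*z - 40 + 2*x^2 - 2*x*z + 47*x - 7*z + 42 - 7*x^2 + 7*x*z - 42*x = -5*x^2 + x*(5*z - 5) - 5*z + 10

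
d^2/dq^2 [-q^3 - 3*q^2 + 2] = -6*q - 6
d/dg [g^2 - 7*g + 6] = 2*g - 7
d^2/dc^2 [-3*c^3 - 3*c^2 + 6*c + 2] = -18*c - 6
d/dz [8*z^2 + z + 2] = 16*z + 1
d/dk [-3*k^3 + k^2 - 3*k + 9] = -9*k^2 + 2*k - 3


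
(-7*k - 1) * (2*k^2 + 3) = -14*k^3 - 2*k^2 - 21*k - 3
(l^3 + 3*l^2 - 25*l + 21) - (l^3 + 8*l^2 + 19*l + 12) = -5*l^2 - 44*l + 9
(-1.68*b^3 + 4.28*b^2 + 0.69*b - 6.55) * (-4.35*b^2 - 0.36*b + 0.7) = 7.308*b^5 - 18.0132*b^4 - 5.7183*b^3 + 31.2401*b^2 + 2.841*b - 4.585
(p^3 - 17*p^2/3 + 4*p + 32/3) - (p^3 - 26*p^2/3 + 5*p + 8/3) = 3*p^2 - p + 8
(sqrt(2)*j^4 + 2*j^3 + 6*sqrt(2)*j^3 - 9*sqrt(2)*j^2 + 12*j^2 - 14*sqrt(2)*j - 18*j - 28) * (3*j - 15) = 3*sqrt(2)*j^5 + 3*sqrt(2)*j^4 + 6*j^4 - 117*sqrt(2)*j^3 + 6*j^3 - 234*j^2 + 93*sqrt(2)*j^2 + 186*j + 210*sqrt(2)*j + 420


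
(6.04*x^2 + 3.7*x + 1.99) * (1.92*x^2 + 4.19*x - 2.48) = 11.5968*x^4 + 32.4116*x^3 + 4.3446*x^2 - 0.837899999999999*x - 4.9352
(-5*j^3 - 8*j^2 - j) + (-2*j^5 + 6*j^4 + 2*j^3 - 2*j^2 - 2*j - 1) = -2*j^5 + 6*j^4 - 3*j^3 - 10*j^2 - 3*j - 1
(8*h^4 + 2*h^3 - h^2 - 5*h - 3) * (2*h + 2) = 16*h^5 + 20*h^4 + 2*h^3 - 12*h^2 - 16*h - 6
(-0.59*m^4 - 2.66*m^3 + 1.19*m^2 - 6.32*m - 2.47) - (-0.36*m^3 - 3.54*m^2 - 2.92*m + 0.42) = -0.59*m^4 - 2.3*m^3 + 4.73*m^2 - 3.4*m - 2.89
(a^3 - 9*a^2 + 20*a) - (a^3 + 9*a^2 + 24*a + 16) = -18*a^2 - 4*a - 16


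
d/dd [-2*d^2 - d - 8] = -4*d - 1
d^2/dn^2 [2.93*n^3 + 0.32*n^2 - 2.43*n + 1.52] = 17.58*n + 0.64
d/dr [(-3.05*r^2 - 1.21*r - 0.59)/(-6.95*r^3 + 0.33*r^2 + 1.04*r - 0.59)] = (-21.1975*r^4 - 16.819*r^3 - 15.0742*r^2 + 3.9884*r + 1.3275)/(48.3025*r^6 - 4.587*r^5 - 14.3471*r^4 + 8.8874*r^3 + 0.6922*r^2 - 1.2272*r + 0.3481)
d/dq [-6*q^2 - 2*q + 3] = -12*q - 2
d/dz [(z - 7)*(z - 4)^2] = 3*(z - 6)*(z - 4)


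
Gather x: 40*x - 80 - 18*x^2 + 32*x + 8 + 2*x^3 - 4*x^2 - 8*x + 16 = 2*x^3 - 22*x^2 + 64*x - 56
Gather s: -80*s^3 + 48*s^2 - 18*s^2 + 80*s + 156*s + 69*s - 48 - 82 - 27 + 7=-80*s^3 + 30*s^2 + 305*s - 150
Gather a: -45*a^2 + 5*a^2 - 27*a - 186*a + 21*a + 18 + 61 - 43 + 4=-40*a^2 - 192*a + 40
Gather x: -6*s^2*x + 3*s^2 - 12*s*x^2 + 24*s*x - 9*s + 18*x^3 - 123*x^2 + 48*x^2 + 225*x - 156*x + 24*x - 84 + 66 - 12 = 3*s^2 - 9*s + 18*x^3 + x^2*(-12*s - 75) + x*(-6*s^2 + 24*s + 93) - 30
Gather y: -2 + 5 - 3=0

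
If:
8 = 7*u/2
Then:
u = 16/7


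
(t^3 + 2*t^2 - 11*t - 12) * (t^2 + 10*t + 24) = t^5 + 12*t^4 + 33*t^3 - 74*t^2 - 384*t - 288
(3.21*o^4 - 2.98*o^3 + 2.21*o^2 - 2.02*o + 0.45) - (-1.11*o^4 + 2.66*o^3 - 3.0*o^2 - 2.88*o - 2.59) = 4.32*o^4 - 5.64*o^3 + 5.21*o^2 + 0.86*o + 3.04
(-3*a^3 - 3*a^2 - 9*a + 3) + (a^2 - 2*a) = -3*a^3 - 2*a^2 - 11*a + 3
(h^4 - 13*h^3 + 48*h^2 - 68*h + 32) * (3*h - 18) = 3*h^5 - 57*h^4 + 378*h^3 - 1068*h^2 + 1320*h - 576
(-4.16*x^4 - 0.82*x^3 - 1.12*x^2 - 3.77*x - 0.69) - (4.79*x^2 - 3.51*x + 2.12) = -4.16*x^4 - 0.82*x^3 - 5.91*x^2 - 0.26*x - 2.81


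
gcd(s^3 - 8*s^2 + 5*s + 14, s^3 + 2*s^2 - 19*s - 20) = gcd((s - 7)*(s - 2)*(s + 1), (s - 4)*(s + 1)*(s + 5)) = s + 1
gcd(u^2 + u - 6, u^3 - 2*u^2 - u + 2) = u - 2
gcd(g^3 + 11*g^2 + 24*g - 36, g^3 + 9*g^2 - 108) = g^2 + 12*g + 36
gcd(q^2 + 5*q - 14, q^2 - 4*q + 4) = q - 2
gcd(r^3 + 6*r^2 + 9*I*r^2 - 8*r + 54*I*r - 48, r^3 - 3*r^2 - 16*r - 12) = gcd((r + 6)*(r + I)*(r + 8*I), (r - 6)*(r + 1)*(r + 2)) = 1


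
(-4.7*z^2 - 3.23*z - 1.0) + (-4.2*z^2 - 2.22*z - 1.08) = -8.9*z^2 - 5.45*z - 2.08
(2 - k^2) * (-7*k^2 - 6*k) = 7*k^4 + 6*k^3 - 14*k^2 - 12*k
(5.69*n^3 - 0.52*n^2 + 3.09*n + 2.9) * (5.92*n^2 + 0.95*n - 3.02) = 33.6848*n^5 + 2.3271*n^4 + 0.614999999999998*n^3 + 21.6739*n^2 - 6.5768*n - 8.758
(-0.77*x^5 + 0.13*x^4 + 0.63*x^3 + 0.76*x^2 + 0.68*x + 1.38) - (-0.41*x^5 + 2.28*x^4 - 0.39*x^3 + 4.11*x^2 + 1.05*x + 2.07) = -0.36*x^5 - 2.15*x^4 + 1.02*x^3 - 3.35*x^2 - 0.37*x - 0.69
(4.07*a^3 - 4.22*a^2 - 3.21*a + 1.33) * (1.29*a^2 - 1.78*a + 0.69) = 5.2503*a^5 - 12.6884*a^4 + 6.179*a^3 + 4.5177*a^2 - 4.5823*a + 0.9177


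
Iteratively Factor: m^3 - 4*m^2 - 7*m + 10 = (m + 2)*(m^2 - 6*m + 5) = (m - 5)*(m + 2)*(m - 1)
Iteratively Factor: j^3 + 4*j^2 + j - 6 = (j - 1)*(j^2 + 5*j + 6) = (j - 1)*(j + 2)*(j + 3)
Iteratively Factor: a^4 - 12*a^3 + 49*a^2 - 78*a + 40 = (a - 5)*(a^3 - 7*a^2 + 14*a - 8) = (a - 5)*(a - 2)*(a^2 - 5*a + 4) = (a - 5)*(a - 4)*(a - 2)*(a - 1)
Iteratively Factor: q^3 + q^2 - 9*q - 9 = (q - 3)*(q^2 + 4*q + 3) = (q - 3)*(q + 3)*(q + 1)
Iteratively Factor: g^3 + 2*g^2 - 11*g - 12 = (g + 1)*(g^2 + g - 12) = (g + 1)*(g + 4)*(g - 3)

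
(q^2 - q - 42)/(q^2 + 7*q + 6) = (q - 7)/(q + 1)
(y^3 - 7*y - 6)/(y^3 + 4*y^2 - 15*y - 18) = (y + 2)/(y + 6)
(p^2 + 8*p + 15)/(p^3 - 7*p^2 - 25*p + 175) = (p + 3)/(p^2 - 12*p + 35)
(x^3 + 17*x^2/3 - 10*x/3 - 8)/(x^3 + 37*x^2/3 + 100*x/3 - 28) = (3*x^2 - x - 4)/(3*x^2 + 19*x - 14)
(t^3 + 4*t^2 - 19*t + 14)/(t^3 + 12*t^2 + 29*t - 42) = (t - 2)/(t + 6)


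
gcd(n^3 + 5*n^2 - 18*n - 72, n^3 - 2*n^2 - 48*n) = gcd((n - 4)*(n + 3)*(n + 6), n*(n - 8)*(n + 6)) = n + 6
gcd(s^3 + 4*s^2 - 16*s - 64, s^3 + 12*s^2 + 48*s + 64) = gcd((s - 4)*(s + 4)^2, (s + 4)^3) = s^2 + 8*s + 16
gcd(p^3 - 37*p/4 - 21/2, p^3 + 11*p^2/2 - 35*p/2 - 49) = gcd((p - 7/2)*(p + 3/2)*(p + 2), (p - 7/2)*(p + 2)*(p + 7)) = p^2 - 3*p/2 - 7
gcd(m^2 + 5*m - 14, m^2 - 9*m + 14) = m - 2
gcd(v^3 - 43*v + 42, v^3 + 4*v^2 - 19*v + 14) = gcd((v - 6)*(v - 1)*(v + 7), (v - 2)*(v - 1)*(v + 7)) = v^2 + 6*v - 7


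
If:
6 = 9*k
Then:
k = 2/3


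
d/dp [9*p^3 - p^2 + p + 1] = 27*p^2 - 2*p + 1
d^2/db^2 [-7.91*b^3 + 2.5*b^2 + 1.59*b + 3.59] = 5.0 - 47.46*b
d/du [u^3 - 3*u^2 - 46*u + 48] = 3*u^2 - 6*u - 46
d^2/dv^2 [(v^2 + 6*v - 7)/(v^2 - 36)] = 6*(2*v^3 + 29*v^2 + 216*v + 348)/(v^6 - 108*v^4 + 3888*v^2 - 46656)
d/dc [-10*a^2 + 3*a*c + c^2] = 3*a + 2*c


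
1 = 1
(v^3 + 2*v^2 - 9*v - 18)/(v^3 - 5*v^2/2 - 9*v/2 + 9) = 2*(v + 3)/(2*v - 3)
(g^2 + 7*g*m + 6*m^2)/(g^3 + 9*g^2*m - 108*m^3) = (g + m)/(g^2 + 3*g*m - 18*m^2)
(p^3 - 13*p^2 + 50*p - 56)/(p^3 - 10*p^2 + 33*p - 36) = (p^2 - 9*p + 14)/(p^2 - 6*p + 9)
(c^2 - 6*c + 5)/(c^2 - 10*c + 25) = (c - 1)/(c - 5)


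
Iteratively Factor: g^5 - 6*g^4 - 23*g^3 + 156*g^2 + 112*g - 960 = (g - 4)*(g^4 - 2*g^3 - 31*g^2 + 32*g + 240) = (g - 4)*(g + 4)*(g^3 - 6*g^2 - 7*g + 60) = (g - 4)*(g + 3)*(g + 4)*(g^2 - 9*g + 20) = (g - 4)^2*(g + 3)*(g + 4)*(g - 5)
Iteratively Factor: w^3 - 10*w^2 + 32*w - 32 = (w - 4)*(w^2 - 6*w + 8) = (w - 4)*(w - 2)*(w - 4)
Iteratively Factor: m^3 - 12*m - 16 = (m - 4)*(m^2 + 4*m + 4) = (m - 4)*(m + 2)*(m + 2)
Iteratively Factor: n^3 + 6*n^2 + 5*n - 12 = (n + 4)*(n^2 + 2*n - 3) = (n - 1)*(n + 4)*(n + 3)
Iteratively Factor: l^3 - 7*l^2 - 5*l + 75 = (l + 3)*(l^2 - 10*l + 25) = (l - 5)*(l + 3)*(l - 5)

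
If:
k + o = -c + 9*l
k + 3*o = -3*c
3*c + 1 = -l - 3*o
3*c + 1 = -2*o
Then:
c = -7/25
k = 27/25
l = 2/25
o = -2/25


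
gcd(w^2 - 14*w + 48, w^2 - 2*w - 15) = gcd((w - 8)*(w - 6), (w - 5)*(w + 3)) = 1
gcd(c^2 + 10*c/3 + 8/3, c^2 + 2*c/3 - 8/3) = c + 2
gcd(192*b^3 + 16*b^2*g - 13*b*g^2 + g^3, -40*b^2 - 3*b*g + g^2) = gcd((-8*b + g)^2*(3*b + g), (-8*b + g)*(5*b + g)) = 8*b - g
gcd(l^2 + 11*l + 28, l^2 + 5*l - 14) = l + 7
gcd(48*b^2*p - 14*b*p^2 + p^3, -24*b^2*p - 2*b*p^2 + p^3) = -6*b*p + p^2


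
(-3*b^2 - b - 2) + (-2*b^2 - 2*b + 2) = -5*b^2 - 3*b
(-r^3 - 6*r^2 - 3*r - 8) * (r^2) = -r^5 - 6*r^4 - 3*r^3 - 8*r^2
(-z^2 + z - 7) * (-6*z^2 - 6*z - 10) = 6*z^4 + 46*z^2 + 32*z + 70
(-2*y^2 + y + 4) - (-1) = -2*y^2 + y + 5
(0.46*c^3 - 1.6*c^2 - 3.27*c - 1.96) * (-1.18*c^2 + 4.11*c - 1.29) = -0.5428*c^5 + 3.7786*c^4 - 3.3108*c^3 - 9.0629*c^2 - 3.8373*c + 2.5284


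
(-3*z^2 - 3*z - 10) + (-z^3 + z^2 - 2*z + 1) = -z^3 - 2*z^2 - 5*z - 9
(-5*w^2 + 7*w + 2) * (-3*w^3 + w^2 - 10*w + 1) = 15*w^5 - 26*w^4 + 51*w^3 - 73*w^2 - 13*w + 2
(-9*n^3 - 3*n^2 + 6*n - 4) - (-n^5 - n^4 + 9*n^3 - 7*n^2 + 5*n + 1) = n^5 + n^4 - 18*n^3 + 4*n^2 + n - 5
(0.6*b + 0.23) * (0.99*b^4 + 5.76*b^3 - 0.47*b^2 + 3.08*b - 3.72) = 0.594*b^5 + 3.6837*b^4 + 1.0428*b^3 + 1.7399*b^2 - 1.5236*b - 0.8556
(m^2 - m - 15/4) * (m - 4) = m^3 - 5*m^2 + m/4 + 15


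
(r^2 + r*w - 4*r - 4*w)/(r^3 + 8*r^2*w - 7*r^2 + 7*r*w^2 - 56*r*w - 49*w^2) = (r - 4)/(r^2 + 7*r*w - 7*r - 49*w)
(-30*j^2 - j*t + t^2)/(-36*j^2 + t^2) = (5*j + t)/(6*j + t)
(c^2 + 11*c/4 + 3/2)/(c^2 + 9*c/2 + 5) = (4*c + 3)/(2*(2*c + 5))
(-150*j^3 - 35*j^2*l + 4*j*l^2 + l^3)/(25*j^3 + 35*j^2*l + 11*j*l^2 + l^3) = (-6*j + l)/(j + l)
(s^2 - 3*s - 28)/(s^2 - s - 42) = (s + 4)/(s + 6)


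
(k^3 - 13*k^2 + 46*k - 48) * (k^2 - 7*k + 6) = k^5 - 20*k^4 + 143*k^3 - 448*k^2 + 612*k - 288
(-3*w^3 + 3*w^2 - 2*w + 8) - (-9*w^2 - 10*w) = -3*w^3 + 12*w^2 + 8*w + 8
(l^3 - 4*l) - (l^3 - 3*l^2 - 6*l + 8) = 3*l^2 + 2*l - 8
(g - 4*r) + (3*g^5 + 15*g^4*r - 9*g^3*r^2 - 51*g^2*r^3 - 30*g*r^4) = 3*g^5 + 15*g^4*r - 9*g^3*r^2 - 51*g^2*r^3 - 30*g*r^4 + g - 4*r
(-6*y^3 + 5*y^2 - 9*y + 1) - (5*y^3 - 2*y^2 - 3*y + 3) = -11*y^3 + 7*y^2 - 6*y - 2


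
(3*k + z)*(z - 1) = 3*k*z - 3*k + z^2 - z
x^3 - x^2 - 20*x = x*(x - 5)*(x + 4)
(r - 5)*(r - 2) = r^2 - 7*r + 10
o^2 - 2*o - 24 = (o - 6)*(o + 4)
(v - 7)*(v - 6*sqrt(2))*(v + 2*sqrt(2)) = v^3 - 7*v^2 - 4*sqrt(2)*v^2 - 24*v + 28*sqrt(2)*v + 168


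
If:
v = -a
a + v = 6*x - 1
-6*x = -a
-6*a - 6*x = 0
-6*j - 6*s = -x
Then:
No Solution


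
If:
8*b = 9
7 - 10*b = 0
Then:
No Solution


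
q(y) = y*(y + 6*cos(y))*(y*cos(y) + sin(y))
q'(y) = y*(1 - 6*sin(y))*(y*cos(y) + sin(y)) + y*(y + 6*cos(y))*(-y*sin(y) + 2*cos(y)) + (y + 6*cos(y))*(y*cos(y) + sin(y)) = -y^3*sin(y) - 6*y^2*sin(2*y) + 4*y^2*cos(y) + 2*y*sin(y) + 12*y*cos(2*y) + 6*y + 3*sin(2*y)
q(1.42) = 3.96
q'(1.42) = -9.26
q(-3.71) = 119.20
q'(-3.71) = 8.32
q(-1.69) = -3.22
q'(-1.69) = 3.43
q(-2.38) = 16.52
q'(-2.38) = -69.01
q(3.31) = 29.58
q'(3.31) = -1.62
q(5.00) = 15.39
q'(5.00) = 198.27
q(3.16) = 28.51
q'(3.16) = 15.29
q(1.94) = -0.10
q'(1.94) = -1.02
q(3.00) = 24.95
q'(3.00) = 28.21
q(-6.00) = -7.86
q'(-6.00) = -15.78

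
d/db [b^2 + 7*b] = 2*b + 7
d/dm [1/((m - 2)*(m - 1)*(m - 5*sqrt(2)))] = (-(m - 2)*(m - 1) - (m - 2)*(m - 5*sqrt(2)) - (m - 1)*(m - 5*sqrt(2)))/((m - 2)^2*(m - 1)^2*(m - 5*sqrt(2))^2)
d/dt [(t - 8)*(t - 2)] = 2*t - 10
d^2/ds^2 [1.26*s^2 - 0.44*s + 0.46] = 2.52000000000000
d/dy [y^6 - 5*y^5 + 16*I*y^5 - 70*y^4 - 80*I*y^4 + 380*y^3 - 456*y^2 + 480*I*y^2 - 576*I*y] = 6*y^5 + y^4*(-25 + 80*I) + y^3*(-280 - 320*I) + 1140*y^2 + y*(-912 + 960*I) - 576*I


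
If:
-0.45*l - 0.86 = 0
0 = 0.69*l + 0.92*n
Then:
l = -1.91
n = 1.43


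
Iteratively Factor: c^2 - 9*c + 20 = (c - 4)*(c - 5)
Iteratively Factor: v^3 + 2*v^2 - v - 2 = (v + 1)*(v^2 + v - 2) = (v + 1)*(v + 2)*(v - 1)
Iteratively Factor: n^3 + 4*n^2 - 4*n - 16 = (n - 2)*(n^2 + 6*n + 8) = (n - 2)*(n + 2)*(n + 4)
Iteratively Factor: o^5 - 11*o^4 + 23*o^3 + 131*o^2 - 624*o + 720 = (o - 4)*(o^4 - 7*o^3 - 5*o^2 + 111*o - 180) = (o - 4)*(o - 3)*(o^3 - 4*o^2 - 17*o + 60) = (o - 5)*(o - 4)*(o - 3)*(o^2 + o - 12) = (o - 5)*(o - 4)*(o - 3)*(o + 4)*(o - 3)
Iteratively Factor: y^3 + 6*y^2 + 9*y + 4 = (y + 1)*(y^2 + 5*y + 4) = (y + 1)*(y + 4)*(y + 1)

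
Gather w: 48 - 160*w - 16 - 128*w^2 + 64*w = -128*w^2 - 96*w + 32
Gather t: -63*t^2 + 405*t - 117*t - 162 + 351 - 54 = -63*t^2 + 288*t + 135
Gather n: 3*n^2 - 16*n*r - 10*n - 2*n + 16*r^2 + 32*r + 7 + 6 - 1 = 3*n^2 + n*(-16*r - 12) + 16*r^2 + 32*r + 12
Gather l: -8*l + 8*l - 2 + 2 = 0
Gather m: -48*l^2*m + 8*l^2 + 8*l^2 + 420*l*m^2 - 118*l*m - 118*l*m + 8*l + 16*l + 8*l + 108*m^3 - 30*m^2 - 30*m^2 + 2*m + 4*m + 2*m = 16*l^2 + 32*l + 108*m^3 + m^2*(420*l - 60) + m*(-48*l^2 - 236*l + 8)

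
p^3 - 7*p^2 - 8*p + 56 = (p - 7)*(p - 2*sqrt(2))*(p + 2*sqrt(2))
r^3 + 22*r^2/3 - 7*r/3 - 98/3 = (r - 2)*(r + 7/3)*(r + 7)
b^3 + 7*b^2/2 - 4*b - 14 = (b - 2)*(b + 2)*(b + 7/2)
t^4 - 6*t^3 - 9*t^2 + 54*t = t*(t - 6)*(t - 3)*(t + 3)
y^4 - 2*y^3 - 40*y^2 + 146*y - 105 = (y - 5)*(y - 3)*(y - 1)*(y + 7)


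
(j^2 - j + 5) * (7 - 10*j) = -10*j^3 + 17*j^2 - 57*j + 35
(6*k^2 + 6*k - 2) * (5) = 30*k^2 + 30*k - 10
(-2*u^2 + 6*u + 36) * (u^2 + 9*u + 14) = -2*u^4 - 12*u^3 + 62*u^2 + 408*u + 504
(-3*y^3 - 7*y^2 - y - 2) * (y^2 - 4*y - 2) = -3*y^5 + 5*y^4 + 33*y^3 + 16*y^2 + 10*y + 4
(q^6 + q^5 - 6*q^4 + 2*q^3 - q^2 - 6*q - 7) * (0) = 0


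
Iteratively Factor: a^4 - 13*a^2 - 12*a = (a + 1)*(a^3 - a^2 - 12*a) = (a + 1)*(a + 3)*(a^2 - 4*a) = a*(a + 1)*(a + 3)*(a - 4)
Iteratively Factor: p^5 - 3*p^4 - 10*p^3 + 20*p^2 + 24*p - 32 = (p - 2)*(p^4 - p^3 - 12*p^2 - 4*p + 16) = (p - 2)*(p + 2)*(p^3 - 3*p^2 - 6*p + 8) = (p - 2)*(p - 1)*(p + 2)*(p^2 - 2*p - 8) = (p - 2)*(p - 1)*(p + 2)^2*(p - 4)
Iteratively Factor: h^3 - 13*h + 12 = (h - 1)*(h^2 + h - 12) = (h - 3)*(h - 1)*(h + 4)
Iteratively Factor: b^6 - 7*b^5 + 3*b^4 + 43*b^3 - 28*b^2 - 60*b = (b)*(b^5 - 7*b^4 + 3*b^3 + 43*b^2 - 28*b - 60) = b*(b - 3)*(b^4 - 4*b^3 - 9*b^2 + 16*b + 20) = b*(b - 3)*(b + 1)*(b^3 - 5*b^2 - 4*b + 20) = b*(b - 3)*(b - 2)*(b + 1)*(b^2 - 3*b - 10) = b*(b - 3)*(b - 2)*(b + 1)*(b + 2)*(b - 5)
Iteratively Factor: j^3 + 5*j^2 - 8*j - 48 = (j + 4)*(j^2 + j - 12) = (j + 4)^2*(j - 3)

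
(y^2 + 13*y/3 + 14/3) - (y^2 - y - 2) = 16*y/3 + 20/3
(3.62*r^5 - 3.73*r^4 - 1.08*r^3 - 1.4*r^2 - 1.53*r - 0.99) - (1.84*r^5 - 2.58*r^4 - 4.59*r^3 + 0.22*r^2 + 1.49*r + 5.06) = 1.78*r^5 - 1.15*r^4 + 3.51*r^3 - 1.62*r^2 - 3.02*r - 6.05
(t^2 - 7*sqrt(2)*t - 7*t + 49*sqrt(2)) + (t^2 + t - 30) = 2*t^2 - 7*sqrt(2)*t - 6*t - 30 + 49*sqrt(2)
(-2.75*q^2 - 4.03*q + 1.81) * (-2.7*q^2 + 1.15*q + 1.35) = 7.425*q^4 + 7.7185*q^3 - 13.234*q^2 - 3.359*q + 2.4435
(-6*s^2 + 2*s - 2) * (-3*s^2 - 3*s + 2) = 18*s^4 + 12*s^3 - 12*s^2 + 10*s - 4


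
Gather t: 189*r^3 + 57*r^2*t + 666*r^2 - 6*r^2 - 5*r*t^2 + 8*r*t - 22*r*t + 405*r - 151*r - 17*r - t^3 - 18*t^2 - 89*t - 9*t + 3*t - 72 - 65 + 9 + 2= 189*r^3 + 660*r^2 + 237*r - t^3 + t^2*(-5*r - 18) + t*(57*r^2 - 14*r - 95) - 126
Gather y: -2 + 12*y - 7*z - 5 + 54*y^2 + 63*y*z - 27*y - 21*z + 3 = 54*y^2 + y*(63*z - 15) - 28*z - 4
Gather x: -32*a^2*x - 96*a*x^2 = -32*a^2*x - 96*a*x^2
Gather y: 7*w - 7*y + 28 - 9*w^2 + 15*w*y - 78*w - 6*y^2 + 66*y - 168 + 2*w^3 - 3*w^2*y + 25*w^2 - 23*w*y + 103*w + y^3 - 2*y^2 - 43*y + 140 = 2*w^3 + 16*w^2 + 32*w + y^3 - 8*y^2 + y*(-3*w^2 - 8*w + 16)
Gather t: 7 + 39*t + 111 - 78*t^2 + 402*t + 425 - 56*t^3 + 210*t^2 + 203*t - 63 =-56*t^3 + 132*t^2 + 644*t + 480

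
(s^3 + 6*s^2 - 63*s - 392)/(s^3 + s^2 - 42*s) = (s^2 - s - 56)/(s*(s - 6))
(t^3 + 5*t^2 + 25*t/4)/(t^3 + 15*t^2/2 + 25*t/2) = (t + 5/2)/(t + 5)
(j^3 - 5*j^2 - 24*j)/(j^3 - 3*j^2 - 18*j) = (j - 8)/(j - 6)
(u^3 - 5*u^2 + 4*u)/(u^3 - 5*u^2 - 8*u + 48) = u*(u - 1)/(u^2 - u - 12)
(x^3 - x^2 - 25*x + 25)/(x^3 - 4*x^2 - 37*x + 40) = (x - 5)/(x - 8)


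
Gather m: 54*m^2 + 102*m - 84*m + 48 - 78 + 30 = 54*m^2 + 18*m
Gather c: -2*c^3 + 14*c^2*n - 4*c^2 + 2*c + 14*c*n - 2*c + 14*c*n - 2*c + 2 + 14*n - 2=-2*c^3 + c^2*(14*n - 4) + c*(28*n - 2) + 14*n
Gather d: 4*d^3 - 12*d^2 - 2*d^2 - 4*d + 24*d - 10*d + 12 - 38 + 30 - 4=4*d^3 - 14*d^2 + 10*d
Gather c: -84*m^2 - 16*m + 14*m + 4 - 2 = -84*m^2 - 2*m + 2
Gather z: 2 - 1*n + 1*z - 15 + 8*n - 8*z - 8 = 7*n - 7*z - 21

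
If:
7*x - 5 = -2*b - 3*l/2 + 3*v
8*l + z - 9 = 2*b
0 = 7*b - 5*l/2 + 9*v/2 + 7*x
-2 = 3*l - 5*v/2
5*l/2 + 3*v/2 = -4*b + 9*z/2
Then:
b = -6398/2265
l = 283/453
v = 234/151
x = 65057/31710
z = -3731/2265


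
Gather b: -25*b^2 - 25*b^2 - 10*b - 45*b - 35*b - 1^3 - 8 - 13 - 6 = -50*b^2 - 90*b - 28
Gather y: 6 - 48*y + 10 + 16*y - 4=12 - 32*y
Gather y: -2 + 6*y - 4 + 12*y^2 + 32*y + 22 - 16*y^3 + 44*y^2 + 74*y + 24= -16*y^3 + 56*y^2 + 112*y + 40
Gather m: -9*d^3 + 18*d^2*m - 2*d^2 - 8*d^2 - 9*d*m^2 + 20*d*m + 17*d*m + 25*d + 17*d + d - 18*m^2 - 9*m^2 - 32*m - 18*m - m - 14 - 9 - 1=-9*d^3 - 10*d^2 + 43*d + m^2*(-9*d - 27) + m*(18*d^2 + 37*d - 51) - 24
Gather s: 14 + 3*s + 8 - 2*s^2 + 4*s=-2*s^2 + 7*s + 22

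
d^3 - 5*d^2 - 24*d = d*(d - 8)*(d + 3)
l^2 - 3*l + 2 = (l - 2)*(l - 1)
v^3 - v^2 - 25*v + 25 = (v - 5)*(v - 1)*(v + 5)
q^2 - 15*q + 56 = (q - 8)*(q - 7)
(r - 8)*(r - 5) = r^2 - 13*r + 40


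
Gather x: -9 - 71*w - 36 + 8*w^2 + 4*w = 8*w^2 - 67*w - 45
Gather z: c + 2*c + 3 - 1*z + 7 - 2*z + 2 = 3*c - 3*z + 12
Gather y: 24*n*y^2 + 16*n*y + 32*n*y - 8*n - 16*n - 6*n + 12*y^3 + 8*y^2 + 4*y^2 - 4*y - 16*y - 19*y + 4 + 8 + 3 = -30*n + 12*y^3 + y^2*(24*n + 12) + y*(48*n - 39) + 15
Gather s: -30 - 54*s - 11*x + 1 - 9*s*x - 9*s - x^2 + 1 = s*(-9*x - 63) - x^2 - 11*x - 28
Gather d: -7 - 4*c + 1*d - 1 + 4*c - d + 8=0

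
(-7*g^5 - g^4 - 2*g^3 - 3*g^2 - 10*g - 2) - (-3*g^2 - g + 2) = -7*g^5 - g^4 - 2*g^3 - 9*g - 4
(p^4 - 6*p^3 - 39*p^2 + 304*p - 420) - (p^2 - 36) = p^4 - 6*p^3 - 40*p^2 + 304*p - 384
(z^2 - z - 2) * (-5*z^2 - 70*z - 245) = -5*z^4 - 65*z^3 - 165*z^2 + 385*z + 490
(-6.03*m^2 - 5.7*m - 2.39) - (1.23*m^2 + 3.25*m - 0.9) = -7.26*m^2 - 8.95*m - 1.49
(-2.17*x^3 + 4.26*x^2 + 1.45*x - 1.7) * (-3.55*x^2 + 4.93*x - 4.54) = 7.7035*x^5 - 25.8211*x^4 + 25.7061*x^3 - 6.1569*x^2 - 14.964*x + 7.718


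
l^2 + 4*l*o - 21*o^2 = (l - 3*o)*(l + 7*o)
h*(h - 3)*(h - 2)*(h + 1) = h^4 - 4*h^3 + h^2 + 6*h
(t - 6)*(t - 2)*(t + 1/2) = t^3 - 15*t^2/2 + 8*t + 6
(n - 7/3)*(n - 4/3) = n^2 - 11*n/3 + 28/9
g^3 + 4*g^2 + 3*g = g*(g + 1)*(g + 3)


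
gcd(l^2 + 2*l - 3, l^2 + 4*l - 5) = l - 1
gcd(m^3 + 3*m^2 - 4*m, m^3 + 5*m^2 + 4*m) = m^2 + 4*m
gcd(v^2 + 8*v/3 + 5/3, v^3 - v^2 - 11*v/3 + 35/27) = v + 5/3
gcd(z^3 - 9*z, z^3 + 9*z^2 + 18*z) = z^2 + 3*z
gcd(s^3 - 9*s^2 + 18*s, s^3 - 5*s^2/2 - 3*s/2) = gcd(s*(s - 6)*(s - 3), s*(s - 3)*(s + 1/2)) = s^2 - 3*s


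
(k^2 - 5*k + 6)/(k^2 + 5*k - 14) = (k - 3)/(k + 7)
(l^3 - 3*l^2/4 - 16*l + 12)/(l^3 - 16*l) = (l - 3/4)/l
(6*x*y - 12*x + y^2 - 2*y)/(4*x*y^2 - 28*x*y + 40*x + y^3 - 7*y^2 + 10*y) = (6*x + y)/(4*x*y - 20*x + y^2 - 5*y)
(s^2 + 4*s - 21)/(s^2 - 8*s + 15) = (s + 7)/(s - 5)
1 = 1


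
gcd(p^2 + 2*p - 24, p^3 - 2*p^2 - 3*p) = 1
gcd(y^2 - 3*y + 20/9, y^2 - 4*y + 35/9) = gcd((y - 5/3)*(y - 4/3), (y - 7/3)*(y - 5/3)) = y - 5/3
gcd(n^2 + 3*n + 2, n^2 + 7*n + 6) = n + 1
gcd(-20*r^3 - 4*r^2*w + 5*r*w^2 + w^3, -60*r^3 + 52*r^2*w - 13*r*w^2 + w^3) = 2*r - w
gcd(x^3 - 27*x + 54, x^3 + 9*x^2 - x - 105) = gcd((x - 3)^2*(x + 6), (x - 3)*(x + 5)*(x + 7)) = x - 3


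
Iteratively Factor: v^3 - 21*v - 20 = (v + 1)*(v^2 - v - 20) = (v - 5)*(v + 1)*(v + 4)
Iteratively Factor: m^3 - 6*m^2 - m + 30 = (m - 3)*(m^2 - 3*m - 10) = (m - 3)*(m + 2)*(m - 5)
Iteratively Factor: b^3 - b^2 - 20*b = (b)*(b^2 - b - 20) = b*(b - 5)*(b + 4)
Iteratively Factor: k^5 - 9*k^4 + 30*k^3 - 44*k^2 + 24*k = (k)*(k^4 - 9*k^3 + 30*k^2 - 44*k + 24) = k*(k - 3)*(k^3 - 6*k^2 + 12*k - 8) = k*(k - 3)*(k - 2)*(k^2 - 4*k + 4) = k*(k - 3)*(k - 2)^2*(k - 2)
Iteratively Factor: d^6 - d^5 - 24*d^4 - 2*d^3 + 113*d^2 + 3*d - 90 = (d - 2)*(d^5 + d^4 - 22*d^3 - 46*d^2 + 21*d + 45) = (d - 2)*(d - 1)*(d^4 + 2*d^3 - 20*d^2 - 66*d - 45) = (d - 5)*(d - 2)*(d - 1)*(d^3 + 7*d^2 + 15*d + 9) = (d - 5)*(d - 2)*(d - 1)*(d + 3)*(d^2 + 4*d + 3) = (d - 5)*(d - 2)*(d - 1)*(d + 1)*(d + 3)*(d + 3)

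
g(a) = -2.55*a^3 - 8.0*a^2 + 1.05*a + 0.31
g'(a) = -7.65*a^2 - 16.0*a + 1.05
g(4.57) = -405.35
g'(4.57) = -231.84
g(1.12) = -12.13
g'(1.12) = -26.47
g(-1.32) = -9.15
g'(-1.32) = 8.84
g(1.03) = -9.88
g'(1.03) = -23.55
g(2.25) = -66.87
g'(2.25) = -73.68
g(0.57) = -2.16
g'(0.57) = -10.56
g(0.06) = 0.34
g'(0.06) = 0.06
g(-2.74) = -10.17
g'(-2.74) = -12.54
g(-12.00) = 3242.11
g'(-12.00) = -908.55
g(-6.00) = 256.81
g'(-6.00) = -178.35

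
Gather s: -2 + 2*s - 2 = 2*s - 4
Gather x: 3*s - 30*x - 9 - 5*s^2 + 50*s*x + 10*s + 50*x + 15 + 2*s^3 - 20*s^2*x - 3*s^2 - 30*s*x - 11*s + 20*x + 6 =2*s^3 - 8*s^2 + 2*s + x*(-20*s^2 + 20*s + 40) + 12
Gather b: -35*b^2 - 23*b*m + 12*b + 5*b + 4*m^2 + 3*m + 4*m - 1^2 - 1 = -35*b^2 + b*(17 - 23*m) + 4*m^2 + 7*m - 2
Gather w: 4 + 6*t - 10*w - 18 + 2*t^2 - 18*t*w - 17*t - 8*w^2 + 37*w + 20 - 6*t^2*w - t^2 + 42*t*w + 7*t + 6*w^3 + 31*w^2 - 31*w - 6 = t^2 - 4*t + 6*w^3 + 23*w^2 + w*(-6*t^2 + 24*t - 4)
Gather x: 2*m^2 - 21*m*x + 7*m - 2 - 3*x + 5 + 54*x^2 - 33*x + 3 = 2*m^2 + 7*m + 54*x^2 + x*(-21*m - 36) + 6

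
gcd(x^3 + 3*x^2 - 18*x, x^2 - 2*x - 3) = x - 3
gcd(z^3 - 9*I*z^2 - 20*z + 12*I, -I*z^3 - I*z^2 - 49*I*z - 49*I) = 1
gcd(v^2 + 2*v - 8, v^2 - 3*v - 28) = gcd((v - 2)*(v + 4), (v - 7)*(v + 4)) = v + 4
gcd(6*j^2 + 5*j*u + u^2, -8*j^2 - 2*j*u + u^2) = 2*j + u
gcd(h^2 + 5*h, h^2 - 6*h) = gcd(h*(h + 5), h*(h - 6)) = h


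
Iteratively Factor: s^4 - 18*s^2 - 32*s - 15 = (s + 1)*(s^3 - s^2 - 17*s - 15) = (s - 5)*(s + 1)*(s^2 + 4*s + 3) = (s - 5)*(s + 1)*(s + 3)*(s + 1)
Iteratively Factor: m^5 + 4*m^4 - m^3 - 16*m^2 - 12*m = (m + 2)*(m^4 + 2*m^3 - 5*m^2 - 6*m) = (m + 2)*(m + 3)*(m^3 - m^2 - 2*m) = m*(m + 2)*(m + 3)*(m^2 - m - 2) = m*(m - 2)*(m + 2)*(m + 3)*(m + 1)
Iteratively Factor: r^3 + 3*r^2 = (r)*(r^2 + 3*r) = r*(r + 3)*(r)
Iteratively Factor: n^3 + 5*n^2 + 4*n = (n + 1)*(n^2 + 4*n) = n*(n + 1)*(n + 4)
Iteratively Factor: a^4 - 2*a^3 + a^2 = (a)*(a^3 - 2*a^2 + a) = a^2*(a^2 - 2*a + 1) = a^2*(a - 1)*(a - 1)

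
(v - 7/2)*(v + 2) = v^2 - 3*v/2 - 7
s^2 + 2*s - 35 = (s - 5)*(s + 7)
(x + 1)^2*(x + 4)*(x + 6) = x^4 + 12*x^3 + 45*x^2 + 58*x + 24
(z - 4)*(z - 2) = z^2 - 6*z + 8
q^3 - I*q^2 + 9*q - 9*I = (q - 3*I)*(q - I)*(q + 3*I)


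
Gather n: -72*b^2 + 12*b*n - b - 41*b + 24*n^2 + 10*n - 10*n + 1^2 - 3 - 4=-72*b^2 + 12*b*n - 42*b + 24*n^2 - 6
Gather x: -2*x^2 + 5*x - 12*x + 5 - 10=-2*x^2 - 7*x - 5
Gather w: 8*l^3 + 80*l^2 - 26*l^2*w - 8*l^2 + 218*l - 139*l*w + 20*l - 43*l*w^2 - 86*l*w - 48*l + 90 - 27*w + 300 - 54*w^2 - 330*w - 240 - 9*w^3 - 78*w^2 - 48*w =8*l^3 + 72*l^2 + 190*l - 9*w^3 + w^2*(-43*l - 132) + w*(-26*l^2 - 225*l - 405) + 150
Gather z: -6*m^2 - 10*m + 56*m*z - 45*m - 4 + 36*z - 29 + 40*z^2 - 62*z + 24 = -6*m^2 - 55*m + 40*z^2 + z*(56*m - 26) - 9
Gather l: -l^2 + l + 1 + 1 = -l^2 + l + 2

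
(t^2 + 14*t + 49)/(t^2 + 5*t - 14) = (t + 7)/(t - 2)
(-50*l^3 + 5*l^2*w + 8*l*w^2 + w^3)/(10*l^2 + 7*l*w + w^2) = (-10*l^2 + 3*l*w + w^2)/(2*l + w)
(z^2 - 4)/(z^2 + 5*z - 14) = (z + 2)/(z + 7)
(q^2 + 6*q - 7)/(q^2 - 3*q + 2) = (q + 7)/(q - 2)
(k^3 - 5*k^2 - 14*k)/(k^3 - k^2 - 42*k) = (k + 2)/(k + 6)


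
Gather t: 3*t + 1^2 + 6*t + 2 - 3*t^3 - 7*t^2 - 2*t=-3*t^3 - 7*t^2 + 7*t + 3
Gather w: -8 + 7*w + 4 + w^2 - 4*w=w^2 + 3*w - 4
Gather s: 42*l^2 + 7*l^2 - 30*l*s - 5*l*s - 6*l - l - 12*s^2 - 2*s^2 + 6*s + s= 49*l^2 - 7*l - 14*s^2 + s*(7 - 35*l)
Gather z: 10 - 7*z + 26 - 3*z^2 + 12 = -3*z^2 - 7*z + 48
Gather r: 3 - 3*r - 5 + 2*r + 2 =-r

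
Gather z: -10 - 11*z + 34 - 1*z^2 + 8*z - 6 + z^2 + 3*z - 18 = 0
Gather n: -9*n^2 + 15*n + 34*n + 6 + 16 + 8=-9*n^2 + 49*n + 30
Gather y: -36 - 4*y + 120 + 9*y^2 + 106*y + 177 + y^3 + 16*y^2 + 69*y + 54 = y^3 + 25*y^2 + 171*y + 315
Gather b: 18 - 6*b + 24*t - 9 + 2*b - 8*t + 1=-4*b + 16*t + 10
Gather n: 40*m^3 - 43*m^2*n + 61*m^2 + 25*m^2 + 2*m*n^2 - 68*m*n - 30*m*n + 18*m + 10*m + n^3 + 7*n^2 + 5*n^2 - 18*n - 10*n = 40*m^3 + 86*m^2 + 28*m + n^3 + n^2*(2*m + 12) + n*(-43*m^2 - 98*m - 28)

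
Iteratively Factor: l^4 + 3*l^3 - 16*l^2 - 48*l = (l - 4)*(l^3 + 7*l^2 + 12*l) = (l - 4)*(l + 3)*(l^2 + 4*l) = (l - 4)*(l + 3)*(l + 4)*(l)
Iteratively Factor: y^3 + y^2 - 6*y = (y - 2)*(y^2 + 3*y) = (y - 2)*(y + 3)*(y)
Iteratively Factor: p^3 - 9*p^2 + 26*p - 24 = (p - 3)*(p^2 - 6*p + 8) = (p - 3)*(p - 2)*(p - 4)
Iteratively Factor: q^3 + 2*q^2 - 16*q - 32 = (q + 4)*(q^2 - 2*q - 8) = (q + 2)*(q + 4)*(q - 4)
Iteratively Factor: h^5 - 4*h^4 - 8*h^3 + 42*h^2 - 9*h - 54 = (h - 3)*(h^4 - h^3 - 11*h^2 + 9*h + 18) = (h - 3)*(h + 3)*(h^3 - 4*h^2 + h + 6) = (h - 3)*(h - 2)*(h + 3)*(h^2 - 2*h - 3) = (h - 3)*(h - 2)*(h + 1)*(h + 3)*(h - 3)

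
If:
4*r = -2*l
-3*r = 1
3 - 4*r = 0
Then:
No Solution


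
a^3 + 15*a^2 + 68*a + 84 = (a + 2)*(a + 6)*(a + 7)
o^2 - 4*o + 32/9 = (o - 8/3)*(o - 4/3)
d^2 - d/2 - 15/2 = (d - 3)*(d + 5/2)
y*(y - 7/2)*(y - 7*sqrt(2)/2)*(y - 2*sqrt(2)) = y^4 - 11*sqrt(2)*y^3/2 - 7*y^3/2 + 14*y^2 + 77*sqrt(2)*y^2/4 - 49*y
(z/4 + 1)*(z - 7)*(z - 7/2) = z^3/4 - 13*z^2/8 - 35*z/8 + 49/2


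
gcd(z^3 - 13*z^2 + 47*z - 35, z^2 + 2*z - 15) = 1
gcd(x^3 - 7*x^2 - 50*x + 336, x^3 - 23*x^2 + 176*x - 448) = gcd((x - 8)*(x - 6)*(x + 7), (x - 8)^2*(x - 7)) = x - 8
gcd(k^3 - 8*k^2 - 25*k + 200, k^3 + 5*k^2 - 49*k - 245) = k + 5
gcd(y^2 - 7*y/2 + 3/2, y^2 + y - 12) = y - 3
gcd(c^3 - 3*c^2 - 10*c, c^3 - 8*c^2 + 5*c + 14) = 1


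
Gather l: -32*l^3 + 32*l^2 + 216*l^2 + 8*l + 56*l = -32*l^3 + 248*l^2 + 64*l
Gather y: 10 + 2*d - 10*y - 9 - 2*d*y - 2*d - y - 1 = y*(-2*d - 11)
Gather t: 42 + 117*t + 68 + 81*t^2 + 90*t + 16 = 81*t^2 + 207*t + 126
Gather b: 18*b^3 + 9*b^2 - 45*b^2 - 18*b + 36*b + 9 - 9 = 18*b^3 - 36*b^2 + 18*b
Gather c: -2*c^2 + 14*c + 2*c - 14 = -2*c^2 + 16*c - 14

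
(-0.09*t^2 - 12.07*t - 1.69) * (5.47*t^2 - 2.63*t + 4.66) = -0.4923*t^4 - 65.7862*t^3 + 22.0804*t^2 - 51.8015*t - 7.8754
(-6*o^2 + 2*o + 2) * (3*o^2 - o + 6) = -18*o^4 + 12*o^3 - 32*o^2 + 10*o + 12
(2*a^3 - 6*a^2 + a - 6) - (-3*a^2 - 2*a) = 2*a^3 - 3*a^2 + 3*a - 6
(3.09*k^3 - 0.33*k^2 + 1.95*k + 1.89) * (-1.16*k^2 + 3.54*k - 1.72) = -3.5844*k^5 + 11.3214*k^4 - 8.745*k^3 + 5.2782*k^2 + 3.3366*k - 3.2508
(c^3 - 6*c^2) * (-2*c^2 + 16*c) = -2*c^5 + 28*c^4 - 96*c^3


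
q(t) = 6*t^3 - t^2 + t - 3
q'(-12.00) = 2617.00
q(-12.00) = -10527.00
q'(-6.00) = 661.00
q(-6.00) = -1341.00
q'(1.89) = 61.52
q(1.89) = 35.83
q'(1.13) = 21.72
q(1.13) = 5.51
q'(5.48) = 530.59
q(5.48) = 959.85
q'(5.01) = 442.78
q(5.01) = 731.42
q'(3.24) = 183.48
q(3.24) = 193.82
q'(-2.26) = 97.46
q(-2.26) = -79.63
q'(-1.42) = 40.14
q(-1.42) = -23.62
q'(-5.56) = 568.56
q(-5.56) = -1070.75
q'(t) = 18*t^2 - 2*t + 1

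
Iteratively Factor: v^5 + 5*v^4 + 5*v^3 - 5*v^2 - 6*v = (v)*(v^4 + 5*v^3 + 5*v^2 - 5*v - 6) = v*(v + 1)*(v^3 + 4*v^2 + v - 6) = v*(v - 1)*(v + 1)*(v^2 + 5*v + 6) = v*(v - 1)*(v + 1)*(v + 3)*(v + 2)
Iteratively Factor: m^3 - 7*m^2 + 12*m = (m - 4)*(m^2 - 3*m) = (m - 4)*(m - 3)*(m)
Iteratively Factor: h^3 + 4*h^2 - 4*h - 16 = (h - 2)*(h^2 + 6*h + 8) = (h - 2)*(h + 2)*(h + 4)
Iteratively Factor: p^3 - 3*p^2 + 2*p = (p - 1)*(p^2 - 2*p) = (p - 2)*(p - 1)*(p)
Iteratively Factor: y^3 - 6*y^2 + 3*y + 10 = (y + 1)*(y^2 - 7*y + 10) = (y - 2)*(y + 1)*(y - 5)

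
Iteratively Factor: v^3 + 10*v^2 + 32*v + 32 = (v + 2)*(v^2 + 8*v + 16) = (v + 2)*(v + 4)*(v + 4)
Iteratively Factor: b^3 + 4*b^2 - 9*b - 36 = (b + 3)*(b^2 + b - 12) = (b + 3)*(b + 4)*(b - 3)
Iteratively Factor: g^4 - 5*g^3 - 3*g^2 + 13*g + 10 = (g - 2)*(g^3 - 3*g^2 - 9*g - 5) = (g - 2)*(g + 1)*(g^2 - 4*g - 5) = (g - 5)*(g - 2)*(g + 1)*(g + 1)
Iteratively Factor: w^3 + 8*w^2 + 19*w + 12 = (w + 1)*(w^2 + 7*w + 12) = (w + 1)*(w + 3)*(w + 4)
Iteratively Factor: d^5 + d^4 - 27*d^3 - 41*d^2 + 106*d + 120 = (d + 3)*(d^4 - 2*d^3 - 21*d^2 + 22*d + 40) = (d - 2)*(d + 3)*(d^3 - 21*d - 20) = (d - 2)*(d + 3)*(d + 4)*(d^2 - 4*d - 5) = (d - 5)*(d - 2)*(d + 3)*(d + 4)*(d + 1)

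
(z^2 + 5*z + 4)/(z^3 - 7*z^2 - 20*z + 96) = (z + 1)/(z^2 - 11*z + 24)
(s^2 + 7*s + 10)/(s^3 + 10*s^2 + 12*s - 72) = (s^2 + 7*s + 10)/(s^3 + 10*s^2 + 12*s - 72)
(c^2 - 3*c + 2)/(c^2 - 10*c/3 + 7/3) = 3*(c - 2)/(3*c - 7)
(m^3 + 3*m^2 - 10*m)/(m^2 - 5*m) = (m^2 + 3*m - 10)/(m - 5)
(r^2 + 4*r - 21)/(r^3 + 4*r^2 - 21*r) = 1/r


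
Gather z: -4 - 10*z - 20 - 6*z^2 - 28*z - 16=-6*z^2 - 38*z - 40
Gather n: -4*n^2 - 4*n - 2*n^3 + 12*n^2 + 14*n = -2*n^3 + 8*n^2 + 10*n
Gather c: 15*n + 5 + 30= 15*n + 35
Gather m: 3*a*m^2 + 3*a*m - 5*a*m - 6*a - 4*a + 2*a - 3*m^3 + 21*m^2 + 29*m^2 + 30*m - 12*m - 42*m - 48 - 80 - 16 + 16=-8*a - 3*m^3 + m^2*(3*a + 50) + m*(-2*a - 24) - 128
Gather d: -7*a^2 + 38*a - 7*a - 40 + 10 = -7*a^2 + 31*a - 30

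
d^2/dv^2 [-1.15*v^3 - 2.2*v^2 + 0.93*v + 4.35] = -6.9*v - 4.4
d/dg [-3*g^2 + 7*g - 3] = 7 - 6*g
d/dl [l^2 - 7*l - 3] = 2*l - 7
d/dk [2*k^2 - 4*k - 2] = 4*k - 4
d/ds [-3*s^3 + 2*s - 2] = 2 - 9*s^2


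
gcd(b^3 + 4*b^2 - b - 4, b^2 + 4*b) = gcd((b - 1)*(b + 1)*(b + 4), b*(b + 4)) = b + 4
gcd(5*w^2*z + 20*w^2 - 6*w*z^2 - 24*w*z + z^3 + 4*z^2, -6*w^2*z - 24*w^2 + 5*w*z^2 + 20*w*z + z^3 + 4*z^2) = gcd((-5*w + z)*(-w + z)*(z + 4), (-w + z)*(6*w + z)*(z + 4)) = -w*z - 4*w + z^2 + 4*z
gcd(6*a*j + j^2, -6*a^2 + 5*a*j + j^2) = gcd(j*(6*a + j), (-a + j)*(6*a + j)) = 6*a + j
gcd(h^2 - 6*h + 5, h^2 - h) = h - 1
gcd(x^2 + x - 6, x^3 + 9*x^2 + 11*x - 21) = x + 3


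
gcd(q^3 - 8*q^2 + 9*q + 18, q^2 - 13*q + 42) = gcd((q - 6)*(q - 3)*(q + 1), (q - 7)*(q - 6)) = q - 6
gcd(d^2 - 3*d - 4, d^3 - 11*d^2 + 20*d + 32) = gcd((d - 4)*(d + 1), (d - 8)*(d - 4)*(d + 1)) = d^2 - 3*d - 4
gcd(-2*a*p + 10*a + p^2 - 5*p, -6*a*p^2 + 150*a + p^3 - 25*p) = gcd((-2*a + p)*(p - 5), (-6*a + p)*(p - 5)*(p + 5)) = p - 5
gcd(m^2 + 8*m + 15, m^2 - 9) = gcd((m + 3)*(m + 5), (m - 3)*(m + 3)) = m + 3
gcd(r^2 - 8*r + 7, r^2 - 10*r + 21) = r - 7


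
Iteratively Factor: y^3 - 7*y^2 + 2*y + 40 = (y - 4)*(y^2 - 3*y - 10) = (y - 4)*(y + 2)*(y - 5)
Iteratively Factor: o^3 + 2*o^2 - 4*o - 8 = (o + 2)*(o^2 - 4) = (o + 2)^2*(o - 2)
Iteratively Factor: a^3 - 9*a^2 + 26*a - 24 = (a - 4)*(a^2 - 5*a + 6) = (a - 4)*(a - 3)*(a - 2)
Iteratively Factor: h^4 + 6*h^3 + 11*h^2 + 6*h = (h + 2)*(h^3 + 4*h^2 + 3*h) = h*(h + 2)*(h^2 + 4*h + 3) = h*(h + 2)*(h + 3)*(h + 1)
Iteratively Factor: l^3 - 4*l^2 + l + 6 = (l + 1)*(l^2 - 5*l + 6) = (l - 2)*(l + 1)*(l - 3)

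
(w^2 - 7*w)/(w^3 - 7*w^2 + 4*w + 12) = w*(w - 7)/(w^3 - 7*w^2 + 4*w + 12)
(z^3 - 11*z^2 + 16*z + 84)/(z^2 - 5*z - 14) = z - 6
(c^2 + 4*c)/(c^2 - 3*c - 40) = c*(c + 4)/(c^2 - 3*c - 40)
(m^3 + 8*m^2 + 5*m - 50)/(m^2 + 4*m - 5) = (m^2 + 3*m - 10)/(m - 1)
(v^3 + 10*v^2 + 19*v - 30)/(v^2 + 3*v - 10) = (v^2 + 5*v - 6)/(v - 2)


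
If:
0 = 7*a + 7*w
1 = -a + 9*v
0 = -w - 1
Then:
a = 1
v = 2/9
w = -1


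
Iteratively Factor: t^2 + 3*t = (t)*(t + 3)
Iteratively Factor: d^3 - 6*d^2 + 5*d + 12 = (d + 1)*(d^2 - 7*d + 12) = (d - 3)*(d + 1)*(d - 4)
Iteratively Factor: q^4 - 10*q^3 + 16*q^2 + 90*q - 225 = (q - 3)*(q^3 - 7*q^2 - 5*q + 75) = (q - 3)*(q + 3)*(q^2 - 10*q + 25) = (q - 5)*(q - 3)*(q + 3)*(q - 5)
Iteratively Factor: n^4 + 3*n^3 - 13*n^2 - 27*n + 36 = (n + 4)*(n^3 - n^2 - 9*n + 9) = (n - 1)*(n + 4)*(n^2 - 9) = (n - 1)*(n + 3)*(n + 4)*(n - 3)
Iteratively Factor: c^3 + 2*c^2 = (c + 2)*(c^2) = c*(c + 2)*(c)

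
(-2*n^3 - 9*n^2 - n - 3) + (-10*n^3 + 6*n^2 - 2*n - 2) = -12*n^3 - 3*n^2 - 3*n - 5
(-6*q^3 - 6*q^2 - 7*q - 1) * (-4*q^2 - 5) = 24*q^5 + 24*q^4 + 58*q^3 + 34*q^2 + 35*q + 5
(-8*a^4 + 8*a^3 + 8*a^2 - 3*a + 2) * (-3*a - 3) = 24*a^5 - 48*a^3 - 15*a^2 + 3*a - 6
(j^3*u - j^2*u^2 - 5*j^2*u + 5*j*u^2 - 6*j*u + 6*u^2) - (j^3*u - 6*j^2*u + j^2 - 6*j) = -j^2*u^2 + j^2*u - j^2 + 5*j*u^2 - 6*j*u + 6*j + 6*u^2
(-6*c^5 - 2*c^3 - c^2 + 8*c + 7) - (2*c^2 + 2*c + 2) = -6*c^5 - 2*c^3 - 3*c^2 + 6*c + 5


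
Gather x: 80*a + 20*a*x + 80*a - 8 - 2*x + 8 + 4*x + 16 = 160*a + x*(20*a + 2) + 16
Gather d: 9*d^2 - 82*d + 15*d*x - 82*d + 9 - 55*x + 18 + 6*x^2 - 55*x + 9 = 9*d^2 + d*(15*x - 164) + 6*x^2 - 110*x + 36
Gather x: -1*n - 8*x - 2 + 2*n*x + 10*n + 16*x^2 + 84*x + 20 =9*n + 16*x^2 + x*(2*n + 76) + 18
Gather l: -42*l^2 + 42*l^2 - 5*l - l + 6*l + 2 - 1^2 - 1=0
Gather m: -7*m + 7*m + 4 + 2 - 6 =0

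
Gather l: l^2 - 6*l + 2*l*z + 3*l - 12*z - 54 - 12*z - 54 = l^2 + l*(2*z - 3) - 24*z - 108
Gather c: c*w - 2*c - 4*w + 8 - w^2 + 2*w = c*(w - 2) - w^2 - 2*w + 8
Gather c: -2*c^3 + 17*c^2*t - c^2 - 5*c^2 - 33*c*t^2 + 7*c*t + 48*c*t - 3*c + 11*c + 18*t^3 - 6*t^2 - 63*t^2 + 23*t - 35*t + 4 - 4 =-2*c^3 + c^2*(17*t - 6) + c*(-33*t^2 + 55*t + 8) + 18*t^3 - 69*t^2 - 12*t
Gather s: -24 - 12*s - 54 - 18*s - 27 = -30*s - 105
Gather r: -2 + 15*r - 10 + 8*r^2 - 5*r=8*r^2 + 10*r - 12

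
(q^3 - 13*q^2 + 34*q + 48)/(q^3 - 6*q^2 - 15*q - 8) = (q - 6)/(q + 1)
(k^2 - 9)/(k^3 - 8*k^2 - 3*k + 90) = (k - 3)/(k^2 - 11*k + 30)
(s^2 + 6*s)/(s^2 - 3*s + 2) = s*(s + 6)/(s^2 - 3*s + 2)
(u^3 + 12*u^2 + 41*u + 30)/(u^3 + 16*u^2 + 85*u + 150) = (u + 1)/(u + 5)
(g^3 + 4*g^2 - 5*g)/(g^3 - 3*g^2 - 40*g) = (g - 1)/(g - 8)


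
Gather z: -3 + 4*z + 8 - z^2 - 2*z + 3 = -z^2 + 2*z + 8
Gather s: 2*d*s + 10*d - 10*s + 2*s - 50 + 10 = 10*d + s*(2*d - 8) - 40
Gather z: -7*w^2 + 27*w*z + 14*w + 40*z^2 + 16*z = -7*w^2 + 14*w + 40*z^2 + z*(27*w + 16)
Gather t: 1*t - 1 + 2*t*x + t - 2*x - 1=t*(2*x + 2) - 2*x - 2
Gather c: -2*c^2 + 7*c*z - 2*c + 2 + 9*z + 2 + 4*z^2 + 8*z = -2*c^2 + c*(7*z - 2) + 4*z^2 + 17*z + 4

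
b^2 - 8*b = b*(b - 8)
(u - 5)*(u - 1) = u^2 - 6*u + 5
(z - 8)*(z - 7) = z^2 - 15*z + 56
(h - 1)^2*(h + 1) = h^3 - h^2 - h + 1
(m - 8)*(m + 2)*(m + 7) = m^3 + m^2 - 58*m - 112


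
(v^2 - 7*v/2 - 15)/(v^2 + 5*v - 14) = (v^2 - 7*v/2 - 15)/(v^2 + 5*v - 14)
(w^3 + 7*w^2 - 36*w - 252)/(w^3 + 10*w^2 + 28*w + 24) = (w^2 + w - 42)/(w^2 + 4*w + 4)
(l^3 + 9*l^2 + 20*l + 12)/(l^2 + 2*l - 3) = (l^3 + 9*l^2 + 20*l + 12)/(l^2 + 2*l - 3)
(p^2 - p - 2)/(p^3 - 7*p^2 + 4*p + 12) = 1/(p - 6)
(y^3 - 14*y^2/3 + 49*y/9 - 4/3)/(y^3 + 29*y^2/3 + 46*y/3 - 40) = (y^2 - 10*y/3 + 1)/(y^2 + 11*y + 30)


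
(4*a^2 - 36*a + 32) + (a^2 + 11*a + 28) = 5*a^2 - 25*a + 60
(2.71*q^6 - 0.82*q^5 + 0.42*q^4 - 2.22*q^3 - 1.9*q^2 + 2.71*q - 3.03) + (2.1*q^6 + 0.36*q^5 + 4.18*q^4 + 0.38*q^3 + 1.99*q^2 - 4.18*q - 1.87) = 4.81*q^6 - 0.46*q^5 + 4.6*q^4 - 1.84*q^3 + 0.0900000000000001*q^2 - 1.47*q - 4.9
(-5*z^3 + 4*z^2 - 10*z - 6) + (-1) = -5*z^3 + 4*z^2 - 10*z - 7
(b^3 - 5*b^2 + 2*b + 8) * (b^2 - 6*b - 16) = b^5 - 11*b^4 + 16*b^3 + 76*b^2 - 80*b - 128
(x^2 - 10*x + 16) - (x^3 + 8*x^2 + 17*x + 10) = -x^3 - 7*x^2 - 27*x + 6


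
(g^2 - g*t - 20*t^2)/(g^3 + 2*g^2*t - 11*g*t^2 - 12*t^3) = (-g + 5*t)/(-g^2 + 2*g*t + 3*t^2)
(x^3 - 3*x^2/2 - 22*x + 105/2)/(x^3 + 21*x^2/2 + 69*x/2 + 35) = (2*x^2 - 13*x + 21)/(2*x^2 + 11*x + 14)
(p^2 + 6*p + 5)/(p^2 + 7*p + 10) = (p + 1)/(p + 2)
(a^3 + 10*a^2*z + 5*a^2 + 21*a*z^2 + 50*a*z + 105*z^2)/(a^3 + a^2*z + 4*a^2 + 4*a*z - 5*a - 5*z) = (a^2 + 10*a*z + 21*z^2)/(a^2 + a*z - a - z)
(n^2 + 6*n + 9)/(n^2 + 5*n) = (n^2 + 6*n + 9)/(n*(n + 5))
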